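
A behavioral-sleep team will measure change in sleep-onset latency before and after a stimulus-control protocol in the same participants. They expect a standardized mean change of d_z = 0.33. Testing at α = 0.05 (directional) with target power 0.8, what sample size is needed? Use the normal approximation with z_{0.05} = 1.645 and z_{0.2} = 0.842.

n = 57 pairs

For a paired (one-sample on differences) test: n = ((z_{α} + z_β) / d)².
z_{α} + z_β = 1.645 + 0.842 = 2.487.
n = (2.487 / 0.33)² = 7.536² = 56.80.
Round up.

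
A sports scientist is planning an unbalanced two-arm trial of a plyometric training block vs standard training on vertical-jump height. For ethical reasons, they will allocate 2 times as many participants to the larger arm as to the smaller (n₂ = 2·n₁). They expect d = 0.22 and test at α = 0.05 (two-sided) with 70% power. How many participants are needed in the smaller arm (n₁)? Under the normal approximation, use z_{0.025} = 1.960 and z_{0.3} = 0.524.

n₁ = 192

With allocation ratio k = n₂/n₁ = 2, Var(x̄₁−x̄₂) = σ²(1/n₁ + 1/(k·n₁)) = σ²·(k+1)/(k·n₁).
So n₁ = (1 + 1/k)·((z_{α/2} + z_β)/d)² = 1.500 × (2.484/0.22)².
n₁ = 1.500 × 127.48 = 191.2.
Round up: n₁ = 192, giving n₂ = 2 × 192 = 384.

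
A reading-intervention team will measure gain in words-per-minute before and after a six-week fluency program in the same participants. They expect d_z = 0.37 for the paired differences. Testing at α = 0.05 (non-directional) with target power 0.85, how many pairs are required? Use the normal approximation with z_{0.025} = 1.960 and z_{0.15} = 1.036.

n = 66 pairs

For a paired (one-sample on differences) test: n = ((z_{α/2} + z_β) / d)².
z_{α/2} + z_β = 1.960 + 1.036 = 2.996.
n = (2.996 / 0.37)² = 8.097² = 65.57.
Round up.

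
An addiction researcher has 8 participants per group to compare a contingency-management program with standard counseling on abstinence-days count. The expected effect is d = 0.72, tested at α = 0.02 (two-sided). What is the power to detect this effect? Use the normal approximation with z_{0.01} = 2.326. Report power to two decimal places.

power ≈ 0.19

For two equal groups, power = Φ(d·√(n/2) − z_{α/2}).
d·√(n/2) = 0.72 × √(8/2) = 0.72 × 2.000 = 1.440.
z_β = 1.440 − 2.326 = -0.886.
Power = Φ(-0.886) = 0.188.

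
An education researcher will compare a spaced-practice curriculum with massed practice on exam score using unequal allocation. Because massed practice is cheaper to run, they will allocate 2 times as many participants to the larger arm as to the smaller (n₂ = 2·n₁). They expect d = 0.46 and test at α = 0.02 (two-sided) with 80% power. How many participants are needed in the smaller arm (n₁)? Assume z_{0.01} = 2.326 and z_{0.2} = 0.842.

n₁ = 72

With allocation ratio k = n₂/n₁ = 2, Var(x̄₁−x̄₂) = σ²(1/n₁ + 1/(k·n₁)) = σ²·(k+1)/(k·n₁).
So n₁ = (1 + 1/k)·((z_{α/2} + z_β)/d)² = 1.500 × (3.168/0.46)².
n₁ = 1.500 × 47.43 = 71.1.
Round up: n₁ = 72, giving n₂ = 2 × 72 = 144.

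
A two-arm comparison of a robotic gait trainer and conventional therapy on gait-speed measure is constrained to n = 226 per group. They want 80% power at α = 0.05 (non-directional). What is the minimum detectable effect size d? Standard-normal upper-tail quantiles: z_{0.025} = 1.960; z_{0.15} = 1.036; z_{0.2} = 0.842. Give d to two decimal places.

d_min ≈ 0.26

For two independent groups of n = 226 each: d_min = (z_{α/2} + z_β)·√(2/n).
z-sum = 1.960 + 0.842 = 2.802.
d_min = 2.802 × √(2/226) = 2.802 × 0.0941 = 0.264.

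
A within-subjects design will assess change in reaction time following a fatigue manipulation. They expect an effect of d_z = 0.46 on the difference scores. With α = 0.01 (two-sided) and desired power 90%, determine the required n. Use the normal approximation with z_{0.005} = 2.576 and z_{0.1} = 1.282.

For a paired (one-sample on differences) test: n = ((z_{α/2} + z_β) / d)².
z_{α/2} + z_β = 2.576 + 1.282 = 3.858.
n = (3.858 / 0.46)² = 8.387² = 70.34.
Round up.

n = 71 pairs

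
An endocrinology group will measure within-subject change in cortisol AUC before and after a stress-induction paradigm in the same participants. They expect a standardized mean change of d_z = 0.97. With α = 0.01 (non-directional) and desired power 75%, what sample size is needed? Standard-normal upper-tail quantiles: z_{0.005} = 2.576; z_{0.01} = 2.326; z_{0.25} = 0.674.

n = 12 pairs

For a paired (one-sample on differences) test: n = ((z_{α/2} + z_β) / d)².
z_{α/2} + z_β = 2.576 + 0.674 = 3.250.
n = (3.250 / 0.97)² = 3.351² = 11.23.
Round up.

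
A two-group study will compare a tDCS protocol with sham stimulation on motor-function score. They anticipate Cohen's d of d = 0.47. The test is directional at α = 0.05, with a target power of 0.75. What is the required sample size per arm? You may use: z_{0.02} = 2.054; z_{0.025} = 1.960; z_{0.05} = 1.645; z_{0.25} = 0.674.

n = 49 per group

For two independent groups with equal n: n = 2·((z_{α} + z_β) / d)².
z_{α} + z_β = 1.645 + 0.674 = 2.319.
n = 2 × (2.319 / 0.47)² = 2 × 4.934² = 2 × 24.34 = 48.7.
Round up to the next whole participant.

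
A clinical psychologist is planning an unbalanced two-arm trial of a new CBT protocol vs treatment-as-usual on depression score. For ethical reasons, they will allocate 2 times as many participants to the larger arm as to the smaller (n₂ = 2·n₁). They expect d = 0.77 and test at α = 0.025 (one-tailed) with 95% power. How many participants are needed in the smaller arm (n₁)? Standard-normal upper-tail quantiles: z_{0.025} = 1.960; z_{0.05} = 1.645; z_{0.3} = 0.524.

With allocation ratio k = n₂/n₁ = 2, Var(x̄₁−x̄₂) = σ²(1/n₁ + 1/(k·n₁)) = σ²·(k+1)/(k·n₁).
So n₁ = (1 + 1/k)·((z_{α} + z_β)/d)² = 1.500 × (3.605/0.77)².
n₁ = 1.500 × 21.92 = 32.9.
Round up: n₁ = 33, giving n₂ = 2 × 33 = 66.

n₁ = 33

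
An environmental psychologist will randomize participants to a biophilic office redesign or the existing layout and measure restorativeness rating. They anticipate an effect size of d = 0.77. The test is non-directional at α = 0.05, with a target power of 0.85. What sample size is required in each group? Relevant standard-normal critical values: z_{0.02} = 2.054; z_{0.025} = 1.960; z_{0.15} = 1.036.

n = 31 per group

For two independent groups with equal n: n = 2·((z_{α/2} + z_β) / d)².
z_{α/2} + z_β = 1.960 + 1.036 = 2.996.
n = 2 × (2.996 / 0.77)² = 2 × 3.891² = 2 × 15.14 = 30.3.
Round up to the next whole participant.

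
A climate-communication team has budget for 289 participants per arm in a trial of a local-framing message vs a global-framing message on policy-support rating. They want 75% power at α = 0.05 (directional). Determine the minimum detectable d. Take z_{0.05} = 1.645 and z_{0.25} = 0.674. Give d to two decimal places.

For two independent groups of n = 289 each: d_min = (z_{α} + z_β)·√(2/n).
z-sum = 1.645 + 0.674 = 2.319.
d_min = 2.319 × √(2/289) = 2.319 × 0.0832 = 0.193.

d_min ≈ 0.19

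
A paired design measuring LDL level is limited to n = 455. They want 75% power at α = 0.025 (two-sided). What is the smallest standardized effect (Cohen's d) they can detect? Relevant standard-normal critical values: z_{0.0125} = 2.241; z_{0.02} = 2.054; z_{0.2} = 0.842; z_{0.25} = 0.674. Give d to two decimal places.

For a single sample (or paired design) of n = 455: d_min = (z_{α/2} + z_β)/√n.
z-sum = 2.241 + 0.674 = 2.915.
d_min = 2.915 / √455 = 2.915 / 21.331 = 0.137.

d_min ≈ 0.14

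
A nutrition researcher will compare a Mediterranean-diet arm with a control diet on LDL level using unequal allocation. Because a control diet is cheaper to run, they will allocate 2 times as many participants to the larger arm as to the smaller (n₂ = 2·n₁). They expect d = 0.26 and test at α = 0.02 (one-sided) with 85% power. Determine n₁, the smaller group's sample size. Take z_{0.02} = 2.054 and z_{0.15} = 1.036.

With allocation ratio k = n₂/n₁ = 2, Var(x̄₁−x̄₂) = σ²(1/n₁ + 1/(k·n₁)) = σ²·(k+1)/(k·n₁).
So n₁ = (1 + 1/k)·((z_{α} + z_β)/d)² = 1.500 × (3.090/0.26)².
n₁ = 1.500 × 141.24 = 211.9.
Round up: n₁ = 212, giving n₂ = 2 × 212 = 424.

n₁ = 212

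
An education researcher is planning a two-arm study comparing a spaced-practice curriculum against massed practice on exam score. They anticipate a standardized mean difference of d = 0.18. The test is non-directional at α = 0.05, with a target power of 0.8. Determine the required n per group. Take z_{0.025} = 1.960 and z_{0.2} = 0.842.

For two independent groups with equal n: n = 2·((z_{α/2} + z_β) / d)².
z_{α/2} + z_β = 1.960 + 0.842 = 2.802.
n = 2 × (2.802 / 0.18)² = 2 × 15.567² = 2 × 242.32 = 484.6.
Round up to the next whole participant.

n = 485 per group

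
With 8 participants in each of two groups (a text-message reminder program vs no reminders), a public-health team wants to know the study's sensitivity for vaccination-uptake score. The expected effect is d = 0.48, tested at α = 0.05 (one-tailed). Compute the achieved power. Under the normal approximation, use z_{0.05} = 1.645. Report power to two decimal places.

power ≈ 0.25

For two equal groups, power = Φ(d·√(n/2) − z_{α}).
d·√(n/2) = 0.48 × √(8/2) = 0.48 × 2.000 = 0.960.
z_β = 0.960 − 1.645 = -0.685.
Power = Φ(-0.685) = 0.247.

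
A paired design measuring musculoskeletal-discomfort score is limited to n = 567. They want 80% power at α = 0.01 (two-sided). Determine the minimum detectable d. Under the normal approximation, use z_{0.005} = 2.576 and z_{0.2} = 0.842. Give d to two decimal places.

d_min ≈ 0.14

For a single sample (or paired design) of n = 567: d_min = (z_{α/2} + z_β)/√n.
z-sum = 2.576 + 0.842 = 3.418.
d_min = 3.418 / √567 = 3.418 / 23.812 = 0.144.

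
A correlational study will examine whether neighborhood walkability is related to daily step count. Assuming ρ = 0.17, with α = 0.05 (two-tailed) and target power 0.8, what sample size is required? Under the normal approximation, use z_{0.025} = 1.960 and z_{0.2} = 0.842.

n = 270

Fisher's z: C = ½·ln((1+r)/(1−r)) = ½·ln(1.4096) = 0.1717.
n = ((z_{α/2} + z_β)/C)² + 3.
(1.960 + 0.842) / 0.1717 = 2.802 / 0.1717 = 16.319.
n = 16.319² + 3 = 266.32 + 3 = 269.3.
Round up.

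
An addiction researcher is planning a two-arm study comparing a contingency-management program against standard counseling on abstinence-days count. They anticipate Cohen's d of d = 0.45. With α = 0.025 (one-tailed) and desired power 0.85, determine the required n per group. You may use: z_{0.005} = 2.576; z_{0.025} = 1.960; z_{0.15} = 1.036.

n = 89 per group

For two independent groups with equal n: n = 2·((z_{α} + z_β) / d)².
z_{α} + z_β = 1.960 + 1.036 = 2.996.
n = 2 × (2.996 / 0.45)² = 2 × 6.658² = 2 × 44.33 = 88.7.
Round up to the next whole participant.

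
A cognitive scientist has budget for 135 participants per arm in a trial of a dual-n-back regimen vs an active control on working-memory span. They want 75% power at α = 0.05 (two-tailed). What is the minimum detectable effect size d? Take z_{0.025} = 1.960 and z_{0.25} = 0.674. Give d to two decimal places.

d_min ≈ 0.32

For two independent groups of n = 135 each: d_min = (z_{α/2} + z_β)·√(2/n).
z-sum = 1.960 + 0.674 = 2.634.
d_min = 2.634 × √(2/135) = 2.634 × 0.1217 = 0.321.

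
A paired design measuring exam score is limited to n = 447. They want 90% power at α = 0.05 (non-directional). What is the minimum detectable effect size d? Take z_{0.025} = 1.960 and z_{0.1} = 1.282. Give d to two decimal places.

For a single sample (or paired design) of n = 447: d_min = (z_{α/2} + z_β)/√n.
z-sum = 1.960 + 1.282 = 3.242.
d_min = 3.242 / √447 = 3.242 / 21.142 = 0.153.

d_min ≈ 0.15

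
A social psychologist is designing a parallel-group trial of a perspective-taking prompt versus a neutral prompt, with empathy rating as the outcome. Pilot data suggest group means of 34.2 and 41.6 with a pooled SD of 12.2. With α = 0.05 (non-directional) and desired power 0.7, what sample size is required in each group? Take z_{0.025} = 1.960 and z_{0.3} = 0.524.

Cohen's d = |M₁ − M₂| / SD_pooled = |34.2 − 41.6| / 12.2 = 7.4 / 12.2 = 0.607.
For two independent groups with equal n: n = 2·((z_{α/2} + z_β) / d)².
z_{α/2} + z_β = 1.960 + 0.524 = 2.484.
n = 2 × (2.484 / 0.607)² = 2 × 4.092² = 2 × 16.75 = 33.5.
Round up to the next whole participant.

n = 34 per group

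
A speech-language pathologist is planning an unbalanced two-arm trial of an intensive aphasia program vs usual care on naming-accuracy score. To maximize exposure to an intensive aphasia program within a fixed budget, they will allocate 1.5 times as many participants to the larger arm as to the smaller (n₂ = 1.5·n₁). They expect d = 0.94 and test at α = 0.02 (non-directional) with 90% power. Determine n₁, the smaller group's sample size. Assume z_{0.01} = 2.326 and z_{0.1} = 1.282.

n₁ = 25

With allocation ratio k = n₂/n₁ = 1.5, Var(x̄₁−x̄₂) = σ²(1/n₁ + 1/(k·n₁)) = σ²·(k+1)/(k·n₁).
So n₁ = (1 + 1/k)·((z_{α/2} + z_β)/d)² = 1.667 × (3.608/0.94)².
n₁ = 1.667 × 14.73 = 24.6.
Round up: n₁ = 25, giving n₂ = ⌈1.5 × 25⌉ = ⌈37.5⌉ = 38.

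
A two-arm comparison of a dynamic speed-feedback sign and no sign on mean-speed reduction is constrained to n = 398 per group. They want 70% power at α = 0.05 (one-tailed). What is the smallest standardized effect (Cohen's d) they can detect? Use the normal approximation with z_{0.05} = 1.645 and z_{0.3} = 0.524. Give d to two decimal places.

d_min ≈ 0.15

For two independent groups of n = 398 each: d_min = (z_{α} + z_β)·√(2/n).
z-sum = 1.645 + 0.524 = 2.169.
d_min = 2.169 × √(2/398) = 2.169 × 0.0709 = 0.154.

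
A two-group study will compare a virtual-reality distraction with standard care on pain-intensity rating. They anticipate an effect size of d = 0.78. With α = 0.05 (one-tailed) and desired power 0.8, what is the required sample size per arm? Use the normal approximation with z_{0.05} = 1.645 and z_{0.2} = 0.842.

n = 21 per group

For two independent groups with equal n: n = 2·((z_{α} + z_β) / d)².
z_{α} + z_β = 1.645 + 0.842 = 2.487.
n = 2 × (2.487 / 0.78)² = 2 × 3.188² = 2 × 10.17 = 20.3.
Round up to the next whole participant.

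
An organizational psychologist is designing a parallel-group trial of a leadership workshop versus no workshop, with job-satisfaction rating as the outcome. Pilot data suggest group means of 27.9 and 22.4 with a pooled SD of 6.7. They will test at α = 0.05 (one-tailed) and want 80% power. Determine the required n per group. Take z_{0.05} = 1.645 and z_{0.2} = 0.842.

Cohen's d = |M₁ − M₂| / SD_pooled = |27.9 − 22.4| / 6.7 = 5.5 / 6.7 = 0.821.
For two independent groups with equal n: n = 2·((z_{α} + z_β) / d)².
z_{α} + z_β = 1.645 + 0.842 = 2.487.
n = 2 × (2.487 / 0.821)² = 2 × 3.029² = 2 × 9.18 = 18.4.
Round up to the next whole participant.

n = 19 per group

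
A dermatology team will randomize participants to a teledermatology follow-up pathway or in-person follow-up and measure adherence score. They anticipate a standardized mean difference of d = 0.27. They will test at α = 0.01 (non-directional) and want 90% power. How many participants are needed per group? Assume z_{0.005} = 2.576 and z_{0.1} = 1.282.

For two independent groups with equal n: n = 2·((z_{α/2} + z_β) / d)².
z_{α/2} + z_β = 2.576 + 1.282 = 3.858.
n = 2 × (3.858 / 0.27)² = 2 × 14.289² = 2 × 204.17 = 408.3.
Round up to the next whole participant.

n = 409 per group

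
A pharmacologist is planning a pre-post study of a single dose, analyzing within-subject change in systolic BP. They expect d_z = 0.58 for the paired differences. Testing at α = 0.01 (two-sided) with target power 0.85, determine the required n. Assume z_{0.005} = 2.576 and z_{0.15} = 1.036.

n = 39 pairs

For a paired (one-sample on differences) test: n = ((z_{α/2} + z_β) / d)².
z_{α/2} + z_β = 2.576 + 1.036 = 3.612.
n = (3.612 / 0.58)² = 6.228² = 38.78.
Round up.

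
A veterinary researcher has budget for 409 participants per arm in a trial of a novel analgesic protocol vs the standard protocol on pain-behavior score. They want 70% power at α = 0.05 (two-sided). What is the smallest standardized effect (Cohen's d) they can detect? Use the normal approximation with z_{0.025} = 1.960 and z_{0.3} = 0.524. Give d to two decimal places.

For two independent groups of n = 409 each: d_min = (z_{α/2} + z_β)·√(2/n).
z-sum = 1.960 + 0.524 = 2.484.
d_min = 2.484 × √(2/409) = 2.484 × 0.0699 = 0.174.

d_min ≈ 0.17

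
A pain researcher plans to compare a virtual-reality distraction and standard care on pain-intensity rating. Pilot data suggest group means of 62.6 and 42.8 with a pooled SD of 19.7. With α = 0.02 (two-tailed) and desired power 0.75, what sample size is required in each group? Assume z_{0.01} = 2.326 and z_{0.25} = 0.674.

n = 18 per group

Cohen's d = |M₁ − M₂| / SD_pooled = |62.6 − 42.8| / 19.7 = 19.8 / 19.7 = 1.005.
For two independent groups with equal n: n = 2·((z_{α/2} + z_β) / d)².
z_{α/2} + z_β = 2.326 + 0.674 = 3.000.
n = 2 × (3.000 / 1.005)² = 2 × 2.985² = 2 × 8.91 = 17.8.
Round up to the next whole participant.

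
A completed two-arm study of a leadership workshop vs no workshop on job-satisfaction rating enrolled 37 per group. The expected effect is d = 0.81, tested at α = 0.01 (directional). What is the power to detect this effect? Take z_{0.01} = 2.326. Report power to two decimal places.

For two equal groups, power = Φ(d·√(n/2) − z_{α}).
d·√(n/2) = 0.81 × √(37/2) = 0.81 × 4.301 = 3.484.
z_β = 3.484 − 2.326 = 1.158.
Power = Φ(1.158) = 0.877.

power ≈ 0.88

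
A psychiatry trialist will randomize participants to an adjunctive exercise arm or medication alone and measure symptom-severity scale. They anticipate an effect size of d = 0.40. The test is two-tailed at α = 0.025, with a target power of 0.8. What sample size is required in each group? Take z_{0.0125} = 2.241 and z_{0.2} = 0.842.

n = 119 per group

For two independent groups with equal n: n = 2·((z_{α/2} + z_β) / d)².
z_{α/2} + z_β = 2.241 + 0.842 = 3.083.
n = 2 × (3.083 / 0.40)² = 2 × 7.708² = 2 × 59.41 = 118.8.
Round up to the next whole participant.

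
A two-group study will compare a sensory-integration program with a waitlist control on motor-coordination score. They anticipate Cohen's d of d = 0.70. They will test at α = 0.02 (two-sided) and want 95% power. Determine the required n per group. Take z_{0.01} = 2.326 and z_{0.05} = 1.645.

n = 65 per group

For two independent groups with equal n: n = 2·((z_{α/2} + z_β) / d)².
z_{α/2} + z_β = 2.326 + 1.645 = 3.971.
n = 2 × (3.971 / 0.70)² = 2 × 5.673² = 2 × 32.18 = 64.4.
Round up to the next whole participant.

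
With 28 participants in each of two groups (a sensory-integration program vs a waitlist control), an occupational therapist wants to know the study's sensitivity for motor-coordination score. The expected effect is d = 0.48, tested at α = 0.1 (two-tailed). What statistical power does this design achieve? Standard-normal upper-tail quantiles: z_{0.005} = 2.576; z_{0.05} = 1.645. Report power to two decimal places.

power ≈ 0.56

For two equal groups, power = Φ(d·√(n/2) − z_{α/2}).
d·√(n/2) = 0.48 × √(28/2) = 0.48 × 3.742 = 1.796.
z_β = 1.796 − 1.645 = 0.151.
Power = Φ(0.151) = 0.560.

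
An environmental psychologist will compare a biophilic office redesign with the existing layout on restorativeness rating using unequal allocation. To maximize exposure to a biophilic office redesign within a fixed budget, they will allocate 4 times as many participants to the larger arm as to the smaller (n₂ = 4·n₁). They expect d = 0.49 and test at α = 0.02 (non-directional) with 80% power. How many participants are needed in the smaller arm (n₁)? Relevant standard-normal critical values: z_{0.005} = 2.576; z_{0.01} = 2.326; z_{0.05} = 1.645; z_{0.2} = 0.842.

n₁ = 53

With allocation ratio k = n₂/n₁ = 4, Var(x̄₁−x̄₂) = σ²(1/n₁ + 1/(k·n₁)) = σ²·(k+1)/(k·n₁).
So n₁ = (1 + 1/k)·((z_{α/2} + z_β)/d)² = 1.250 × (3.168/0.49)².
n₁ = 1.250 × 41.80 = 52.3.
Round up: n₁ = 53, giving n₂ = 4 × 53 = 212.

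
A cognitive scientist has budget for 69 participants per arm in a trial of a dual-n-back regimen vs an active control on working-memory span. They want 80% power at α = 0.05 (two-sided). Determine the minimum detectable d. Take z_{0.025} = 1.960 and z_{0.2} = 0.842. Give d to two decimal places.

For two independent groups of n = 69 each: d_min = (z_{α/2} + z_β)·√(2/n).
z-sum = 1.960 + 0.842 = 2.802.
d_min = 2.802 × √(2/69) = 2.802 × 0.1703 = 0.477.

d_min ≈ 0.48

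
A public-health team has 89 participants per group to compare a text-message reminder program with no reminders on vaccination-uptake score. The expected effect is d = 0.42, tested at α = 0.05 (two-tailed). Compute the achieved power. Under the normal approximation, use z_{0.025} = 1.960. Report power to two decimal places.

power ≈ 0.80

For two equal groups, power = Φ(d·√(n/2) − z_{α/2}).
d·√(n/2) = 0.42 × √(89/2) = 0.42 × 6.671 = 2.802.
z_β = 2.802 − 1.960 = 0.842.
Power = Φ(0.842) = 0.800.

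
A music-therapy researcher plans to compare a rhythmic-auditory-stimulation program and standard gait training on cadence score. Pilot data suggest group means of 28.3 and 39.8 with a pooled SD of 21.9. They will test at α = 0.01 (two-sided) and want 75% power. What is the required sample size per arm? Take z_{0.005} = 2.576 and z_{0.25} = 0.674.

n = 77 per group

Cohen's d = |M₁ − M₂| / SD_pooled = |28.3 − 39.8| / 21.9 = 11.5 / 21.9 = 0.525.
For two independent groups with equal n: n = 2·((z_{α/2} + z_β) / d)².
z_{α/2} + z_β = 2.576 + 0.674 = 3.250.
n = 2 × (3.250 / 0.525)² = 2 × 6.190² = 2 × 38.32 = 76.6.
Round up to the next whole participant.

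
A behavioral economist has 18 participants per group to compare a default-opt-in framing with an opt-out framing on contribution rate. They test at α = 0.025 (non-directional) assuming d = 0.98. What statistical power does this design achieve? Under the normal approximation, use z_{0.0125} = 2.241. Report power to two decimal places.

For two equal groups, power = Φ(d·√(n/2) − z_{α/2}).
d·√(n/2) = 0.98 × √(18/2) = 0.98 × 3.000 = 2.940.
z_β = 2.940 − 2.241 = 0.699.
Power = Φ(0.699) = 0.758.

power ≈ 0.76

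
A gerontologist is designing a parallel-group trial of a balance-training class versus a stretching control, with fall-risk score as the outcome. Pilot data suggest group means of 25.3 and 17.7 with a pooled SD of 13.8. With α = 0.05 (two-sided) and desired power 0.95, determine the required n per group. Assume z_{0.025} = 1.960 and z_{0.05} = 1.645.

n = 86 per group

Cohen's d = |M₁ − M₂| / SD_pooled = |25.3 − 17.7| / 13.8 = 7.6 / 13.8 = 0.551.
For two independent groups with equal n: n = 2·((z_{α/2} + z_β) / d)².
z_{α/2} + z_β = 1.960 + 1.645 = 3.605.
n = 2 × (3.605 / 0.551)² = 2 × 6.543² = 2 × 42.81 = 85.6.
Round up to the next whole participant.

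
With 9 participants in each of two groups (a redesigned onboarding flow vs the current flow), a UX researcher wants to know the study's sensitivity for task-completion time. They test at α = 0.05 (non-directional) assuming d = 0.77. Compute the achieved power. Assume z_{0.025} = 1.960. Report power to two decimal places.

power ≈ 0.37

For two equal groups, power = Φ(d·√(n/2) − z_{α/2}).
d·√(n/2) = 0.77 × √(9/2) = 0.77 × 2.121 = 1.633.
z_β = 1.633 − 1.960 = -0.327.
Power = Φ(-0.327) = 0.372.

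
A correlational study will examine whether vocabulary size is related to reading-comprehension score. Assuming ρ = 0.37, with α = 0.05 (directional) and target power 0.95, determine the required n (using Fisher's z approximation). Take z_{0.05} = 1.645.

Fisher's z: C = ½·ln((1+r)/(1−r)) = ½·ln(2.1746) = 0.3884.
n = ((z_{α} + z_β)/C)² + 3.
(1.645 + 1.645) / 0.3884 = 3.290 / 0.3884 = 8.471.
n = 8.471² + 3 = 71.75 + 3 = 74.8.
Round up.

n = 75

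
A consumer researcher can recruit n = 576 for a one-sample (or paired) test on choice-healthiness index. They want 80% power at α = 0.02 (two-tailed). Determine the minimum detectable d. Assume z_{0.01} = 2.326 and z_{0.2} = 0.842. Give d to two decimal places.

For a single sample (or paired design) of n = 576: d_min = (z_{α/2} + z_β)/√n.
z-sum = 2.326 + 0.842 = 3.168.
d_min = 3.168 / √576 = 3.168 / 24.000 = 0.132.

d_min ≈ 0.13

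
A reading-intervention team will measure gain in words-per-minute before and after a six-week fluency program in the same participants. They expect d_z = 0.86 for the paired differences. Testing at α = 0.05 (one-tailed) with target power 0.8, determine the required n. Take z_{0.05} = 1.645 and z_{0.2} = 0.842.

n = 9 pairs

For a paired (one-sample on differences) test: n = ((z_{α} + z_β) / d)².
z_{α} + z_β = 1.645 + 0.842 = 2.487.
n = (2.487 / 0.86)² = 2.892² = 8.36.
Round up.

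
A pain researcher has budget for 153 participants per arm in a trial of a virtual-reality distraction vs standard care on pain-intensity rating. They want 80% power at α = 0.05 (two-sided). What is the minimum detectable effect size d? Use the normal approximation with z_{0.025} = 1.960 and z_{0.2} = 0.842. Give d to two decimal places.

d_min ≈ 0.32

For two independent groups of n = 153 each: d_min = (z_{α/2} + z_β)·√(2/n).
z-sum = 1.960 + 0.842 = 2.802.
d_min = 2.802 × √(2/153) = 2.802 × 0.1143 = 0.320.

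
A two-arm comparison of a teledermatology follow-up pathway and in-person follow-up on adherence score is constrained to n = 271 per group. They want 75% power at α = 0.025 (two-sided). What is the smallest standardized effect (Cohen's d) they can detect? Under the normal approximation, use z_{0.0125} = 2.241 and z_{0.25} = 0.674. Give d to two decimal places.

For two independent groups of n = 271 each: d_min = (z_{α/2} + z_β)·√(2/n).
z-sum = 2.241 + 0.674 = 2.915.
d_min = 2.915 × √(2/271) = 2.915 × 0.0859 = 0.250.

d_min ≈ 0.25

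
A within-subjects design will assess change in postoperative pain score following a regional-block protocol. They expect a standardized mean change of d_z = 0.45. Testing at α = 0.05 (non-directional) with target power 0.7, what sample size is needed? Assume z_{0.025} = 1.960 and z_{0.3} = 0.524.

n = 31 pairs

For a paired (one-sample on differences) test: n = ((z_{α/2} + z_β) / d)².
z_{α/2} + z_β = 1.960 + 0.524 = 2.484.
n = (2.484 / 0.45)² = 5.520² = 30.47.
Round up.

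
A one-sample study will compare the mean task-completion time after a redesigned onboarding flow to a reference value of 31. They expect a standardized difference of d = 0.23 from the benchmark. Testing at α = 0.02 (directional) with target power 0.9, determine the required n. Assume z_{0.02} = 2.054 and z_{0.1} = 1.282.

n = 211

For a one-sample test: n = ((z_{α} + z_β) / d)².
z_{α} + z_β = 2.054 + 1.282 = 3.336.
n = (3.336 / 0.23)² = 14.504² = 210.38.
Round up.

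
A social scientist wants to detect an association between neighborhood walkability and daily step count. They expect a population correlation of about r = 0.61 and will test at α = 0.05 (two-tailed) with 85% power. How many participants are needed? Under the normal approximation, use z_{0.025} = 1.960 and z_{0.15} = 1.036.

Fisher's z: C = ½·ln((1+r)/(1−r)) = ½·ln(4.1282) = 0.7089.
n = ((z_{α/2} + z_β)/C)² + 3.
(1.960 + 1.036) / 0.7089 = 2.996 / 0.7089 = 4.226.
n = 4.226² + 3 = 17.86 + 3 = 20.9.
Round up.

n = 21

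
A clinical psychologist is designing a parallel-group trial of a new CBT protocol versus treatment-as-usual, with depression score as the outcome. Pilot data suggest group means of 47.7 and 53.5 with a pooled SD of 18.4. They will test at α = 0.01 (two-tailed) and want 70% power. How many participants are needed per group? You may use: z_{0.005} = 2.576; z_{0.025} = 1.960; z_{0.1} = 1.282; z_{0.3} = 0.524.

Cohen's d = |M₁ − M₂| / SD_pooled = |47.7 − 53.5| / 18.4 = 5.8 / 18.4 = 0.315.
For two independent groups with equal n: n = 2·((z_{α/2} + z_β) / d)².
z_{α/2} + z_β = 2.576 + 0.524 = 3.100.
n = 2 × (3.100 / 0.315)² = 2 × 9.841² = 2 × 96.85 = 193.7.
Round up to the next whole participant.

n = 194 per group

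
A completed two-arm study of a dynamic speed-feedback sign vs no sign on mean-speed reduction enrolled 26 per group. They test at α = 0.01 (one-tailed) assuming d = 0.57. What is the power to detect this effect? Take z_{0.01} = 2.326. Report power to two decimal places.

power ≈ 0.39

For two equal groups, power = Φ(d·√(n/2) − z_{α}).
d·√(n/2) = 0.57 × √(26/2) = 0.57 × 3.606 = 2.055.
z_β = 2.055 − 2.326 = -0.271.
Power = Φ(-0.271) = 0.393.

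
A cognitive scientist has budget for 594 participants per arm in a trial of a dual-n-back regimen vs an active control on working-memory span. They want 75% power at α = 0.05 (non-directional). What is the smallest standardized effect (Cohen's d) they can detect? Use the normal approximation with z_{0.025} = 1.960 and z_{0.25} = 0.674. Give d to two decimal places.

d_min ≈ 0.15

For two independent groups of n = 594 each: d_min = (z_{α/2} + z_β)·√(2/n).
z-sum = 1.960 + 0.674 = 2.634.
d_min = 2.634 × √(2/594) = 2.634 × 0.0580 = 0.153.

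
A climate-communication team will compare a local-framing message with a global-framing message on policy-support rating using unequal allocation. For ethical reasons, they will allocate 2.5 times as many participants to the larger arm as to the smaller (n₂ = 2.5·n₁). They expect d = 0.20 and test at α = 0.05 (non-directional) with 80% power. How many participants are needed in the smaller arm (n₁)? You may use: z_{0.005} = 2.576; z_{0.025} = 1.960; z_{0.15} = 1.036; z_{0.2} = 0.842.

n₁ = 275

With allocation ratio k = n₂/n₁ = 2.5, Var(x̄₁−x̄₂) = σ²(1/n₁ + 1/(k·n₁)) = σ²·(k+1)/(k·n₁).
So n₁ = (1 + 1/k)·((z_{α/2} + z_β)/d)² = 1.400 × (2.802/0.20)².
n₁ = 1.400 × 196.28 = 274.8.
Round up: n₁ = 275, giving n₂ = ⌈2.5 × 275⌉ = ⌈687.5⌉ = 688.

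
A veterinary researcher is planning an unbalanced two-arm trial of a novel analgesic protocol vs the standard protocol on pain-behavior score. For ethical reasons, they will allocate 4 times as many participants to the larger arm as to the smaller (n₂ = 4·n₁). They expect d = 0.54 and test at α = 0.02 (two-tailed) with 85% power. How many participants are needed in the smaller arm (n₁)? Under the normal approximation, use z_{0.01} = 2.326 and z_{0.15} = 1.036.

With allocation ratio k = n₂/n₁ = 4, Var(x̄₁−x̄₂) = σ²(1/n₁ + 1/(k·n₁)) = σ²·(k+1)/(k·n₁).
So n₁ = (1 + 1/k)·((z_{α/2} + z_β)/d)² = 1.250 × (3.362/0.54)².
n₁ = 1.250 × 38.76 = 48.5.
Round up: n₁ = 49, giving n₂ = 4 × 49 = 196.

n₁ = 49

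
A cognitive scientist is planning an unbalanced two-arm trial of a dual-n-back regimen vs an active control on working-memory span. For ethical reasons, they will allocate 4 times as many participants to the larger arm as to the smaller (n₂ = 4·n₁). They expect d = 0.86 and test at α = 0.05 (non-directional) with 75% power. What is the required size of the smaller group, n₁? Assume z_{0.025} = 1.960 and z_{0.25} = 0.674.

With allocation ratio k = n₂/n₁ = 4, Var(x̄₁−x̄₂) = σ²(1/n₁ + 1/(k·n₁)) = σ²·(k+1)/(k·n₁).
So n₁ = (1 + 1/k)·((z_{α/2} + z_β)/d)² = 1.250 × (2.634/0.86)².
n₁ = 1.250 × 9.38 = 11.7.
Round up: n₁ = 12, giving n₂ = 4 × 12 = 48.

n₁ = 12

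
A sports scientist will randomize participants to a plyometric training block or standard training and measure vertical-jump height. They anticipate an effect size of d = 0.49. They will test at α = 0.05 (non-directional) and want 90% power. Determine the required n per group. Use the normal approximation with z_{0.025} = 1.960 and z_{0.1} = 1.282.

For two independent groups with equal n: n = 2·((z_{α/2} + z_β) / d)².
z_{α/2} + z_β = 1.960 + 1.282 = 3.242.
n = 2 × (3.242 / 0.49)² = 2 × 6.616² = 2 × 43.78 = 87.6.
Round up to the next whole participant.

n = 88 per group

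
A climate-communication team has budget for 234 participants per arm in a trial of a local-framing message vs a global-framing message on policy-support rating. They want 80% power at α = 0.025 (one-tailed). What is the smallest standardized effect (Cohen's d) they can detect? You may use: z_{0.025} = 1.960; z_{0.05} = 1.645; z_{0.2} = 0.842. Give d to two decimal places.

d_min ≈ 0.26

For two independent groups of n = 234 each: d_min = (z_{α} + z_β)·√(2/n).
z-sum = 1.960 + 0.842 = 2.802.
d_min = 2.802 × √(2/234) = 2.802 × 0.0925 = 0.259.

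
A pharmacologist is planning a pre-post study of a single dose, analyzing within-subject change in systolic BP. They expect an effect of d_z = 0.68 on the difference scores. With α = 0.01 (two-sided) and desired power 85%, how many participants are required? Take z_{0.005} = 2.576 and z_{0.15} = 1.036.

n = 29 pairs

For a paired (one-sample on differences) test: n = ((z_{α/2} + z_β) / d)².
z_{α/2} + z_β = 2.576 + 1.036 = 3.612.
n = (3.612 / 0.68)² = 5.312² = 28.21.
Round up.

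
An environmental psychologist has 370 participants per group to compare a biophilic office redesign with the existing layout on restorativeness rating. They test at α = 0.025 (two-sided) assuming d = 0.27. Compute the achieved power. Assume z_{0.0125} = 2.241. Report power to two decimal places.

power ≈ 0.92

For two equal groups, power = Φ(d·√(n/2) − z_{α/2}).
d·√(n/2) = 0.27 × √(370/2) = 0.27 × 13.601 = 3.672.
z_β = 3.672 − 2.241 = 1.431.
Power = Φ(1.431) = 0.924.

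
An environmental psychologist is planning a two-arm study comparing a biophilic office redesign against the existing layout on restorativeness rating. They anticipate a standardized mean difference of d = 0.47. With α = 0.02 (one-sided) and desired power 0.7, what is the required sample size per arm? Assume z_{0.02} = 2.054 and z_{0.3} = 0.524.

n = 61 per group

For two independent groups with equal n: n = 2·((z_{α} + z_β) / d)².
z_{α} + z_β = 2.054 + 0.524 = 2.578.
n = 2 × (2.578 / 0.47)² = 2 × 5.485² = 2 × 30.09 = 60.2.
Round up to the next whole participant.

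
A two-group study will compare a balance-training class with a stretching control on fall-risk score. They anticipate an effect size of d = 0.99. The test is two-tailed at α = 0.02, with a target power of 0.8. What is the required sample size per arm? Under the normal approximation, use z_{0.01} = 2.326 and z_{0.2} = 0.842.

For two independent groups with equal n: n = 2·((z_{α/2} + z_β) / d)².
z_{α/2} + z_β = 2.326 + 0.842 = 3.168.
n = 2 × (3.168 / 0.99)² = 2 × 3.200² = 2 × 10.24 = 20.5.
Round up to the next whole participant.

n = 21 per group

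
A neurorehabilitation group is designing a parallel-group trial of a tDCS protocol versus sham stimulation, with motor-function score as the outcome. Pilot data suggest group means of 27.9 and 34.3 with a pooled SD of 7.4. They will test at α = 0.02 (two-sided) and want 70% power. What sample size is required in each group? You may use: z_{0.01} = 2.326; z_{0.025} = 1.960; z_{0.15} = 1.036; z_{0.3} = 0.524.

Cohen's d = |M₁ − M₂| / SD_pooled = |27.9 − 34.3| / 7.4 = 6.4 / 7.4 = 0.865.
For two independent groups with equal n: n = 2·((z_{α/2} + z_β) / d)².
z_{α/2} + z_β = 2.326 + 0.524 = 2.850.
n = 2 × (2.850 / 0.865)² = 2 × 3.295² = 2 × 10.86 = 21.7.
Round up to the next whole participant.

n = 22 per group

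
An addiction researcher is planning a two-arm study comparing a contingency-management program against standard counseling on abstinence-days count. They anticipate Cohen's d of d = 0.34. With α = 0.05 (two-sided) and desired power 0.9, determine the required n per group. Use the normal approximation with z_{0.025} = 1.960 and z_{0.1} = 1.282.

For two independent groups with equal n: n = 2·((z_{α/2} + z_β) / d)².
z_{α/2} + z_β = 1.960 + 1.282 = 3.242.
n = 2 × (3.242 / 0.34)² = 2 × 9.535² = 2 × 90.92 = 181.8.
Round up to the next whole participant.

n = 182 per group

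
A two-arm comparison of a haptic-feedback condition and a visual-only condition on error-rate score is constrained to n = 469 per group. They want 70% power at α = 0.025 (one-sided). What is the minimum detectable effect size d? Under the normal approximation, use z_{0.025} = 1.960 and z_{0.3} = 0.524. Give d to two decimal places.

d_min ≈ 0.16

For two independent groups of n = 469 each: d_min = (z_{α} + z_β)·√(2/n).
z-sum = 1.960 + 0.524 = 2.484.
d_min = 2.484 × √(2/469) = 2.484 × 0.0653 = 0.162.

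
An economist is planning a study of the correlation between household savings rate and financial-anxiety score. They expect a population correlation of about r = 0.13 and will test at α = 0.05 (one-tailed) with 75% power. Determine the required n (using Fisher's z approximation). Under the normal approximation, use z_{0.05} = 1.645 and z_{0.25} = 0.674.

n = 318

Fisher's z: C = ½·ln((1+r)/(1−r)) = ½·ln(1.2989) = 0.1307.
n = ((z_{α} + z_β)/C)² + 3.
(1.645 + 0.674) / 0.1307 = 2.319 / 0.1307 = 17.743.
n = 17.743² + 3 = 314.81 + 3 = 317.8.
Round up.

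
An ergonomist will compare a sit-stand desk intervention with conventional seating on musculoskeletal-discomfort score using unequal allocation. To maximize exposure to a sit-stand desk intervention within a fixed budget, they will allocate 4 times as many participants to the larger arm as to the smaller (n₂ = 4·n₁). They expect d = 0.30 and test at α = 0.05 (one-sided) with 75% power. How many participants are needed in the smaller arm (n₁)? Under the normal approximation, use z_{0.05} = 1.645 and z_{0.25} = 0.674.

n₁ = 75

With allocation ratio k = n₂/n₁ = 4, Var(x̄₁−x̄₂) = σ²(1/n₁ + 1/(k·n₁)) = σ²·(k+1)/(k·n₁).
So n₁ = (1 + 1/k)·((z_{α} + z_β)/d)² = 1.250 × (2.319/0.30)².
n₁ = 1.250 × 59.75 = 74.7.
Round up: n₁ = 75, giving n₂ = 4 × 75 = 300.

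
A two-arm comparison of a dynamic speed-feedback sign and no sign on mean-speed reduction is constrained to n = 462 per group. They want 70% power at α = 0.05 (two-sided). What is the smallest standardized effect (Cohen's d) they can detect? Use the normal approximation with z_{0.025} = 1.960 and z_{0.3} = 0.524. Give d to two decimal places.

d_min ≈ 0.16

For two independent groups of n = 462 each: d_min = (z_{α/2} + z_β)·√(2/n).
z-sum = 1.960 + 0.524 = 2.484.
d_min = 2.484 × √(2/462) = 2.484 × 0.0658 = 0.163.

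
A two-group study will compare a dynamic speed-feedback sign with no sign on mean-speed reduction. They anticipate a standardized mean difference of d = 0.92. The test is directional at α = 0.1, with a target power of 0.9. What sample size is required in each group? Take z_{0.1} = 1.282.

n = 16 per group

For two independent groups with equal n: n = 2·((z_{α} + z_β) / d)².
z_{α} + z_β = 1.282 + 1.282 = 2.564.
n = 2 × (2.564 / 0.92)² = 2 × 2.787² = 2 × 7.77 = 15.5.
Round up to the next whole participant.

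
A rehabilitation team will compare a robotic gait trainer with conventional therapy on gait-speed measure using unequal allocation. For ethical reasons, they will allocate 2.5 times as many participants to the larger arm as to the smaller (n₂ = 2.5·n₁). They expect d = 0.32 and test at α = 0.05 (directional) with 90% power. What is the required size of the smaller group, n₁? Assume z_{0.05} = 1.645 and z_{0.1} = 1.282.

n₁ = 118

With allocation ratio k = n₂/n₁ = 2.5, Var(x̄₁−x̄₂) = σ²(1/n₁ + 1/(k·n₁)) = σ²·(k+1)/(k·n₁).
So n₁ = (1 + 1/k)·((z_{α} + z_β)/d)² = 1.400 × (2.927/0.32)².
n₁ = 1.400 × 83.67 = 117.1.
Round up: n₁ = 118, giving n₂ = 2.5 × 118 = 295.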